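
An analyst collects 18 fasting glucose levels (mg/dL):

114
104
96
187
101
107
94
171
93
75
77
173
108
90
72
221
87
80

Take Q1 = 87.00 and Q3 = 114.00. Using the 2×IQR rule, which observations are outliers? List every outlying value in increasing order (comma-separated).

171, 173, 187, 221

IQR = Q3 − Q1 = 114.00 − 87.00 = 27.00.
Lower fence = Q1 − 2·IQR = 87.00 − 54.00 = 33.00.
Upper fence = Q3 + 2·IQR = 114.00 + 54.00 = 168.00.
171 > 168.00 → outlier.
173 > 168.00 → outlier.
187 > 168.00 → outlier.
221 > 168.00 → outlier.
All remaining values lie within [33.00, 168.00].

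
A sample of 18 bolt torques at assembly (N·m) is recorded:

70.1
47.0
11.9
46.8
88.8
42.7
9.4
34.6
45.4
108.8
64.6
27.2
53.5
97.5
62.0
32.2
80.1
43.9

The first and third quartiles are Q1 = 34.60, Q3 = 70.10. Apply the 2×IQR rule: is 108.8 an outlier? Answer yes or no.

IQR = Q3 − Q1 = 70.10 − 34.60 = 35.50.
Lower fence = Q1 − 2·IQR = 34.60 − 71.00 = -36.40.
Upper fence = Q3 + 2·IQR = 70.10 + 71.00 = 141.10.
108.8 lies within [-36.40, 141.10].

no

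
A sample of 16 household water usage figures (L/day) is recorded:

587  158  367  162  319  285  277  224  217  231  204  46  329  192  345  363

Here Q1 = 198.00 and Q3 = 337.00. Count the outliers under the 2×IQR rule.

IQR = 139.00; fences at 198.00 − 278.00 = -80.00 and 337.00 + 278.00 = 615.00.
Every value lies within the cutoffs.

0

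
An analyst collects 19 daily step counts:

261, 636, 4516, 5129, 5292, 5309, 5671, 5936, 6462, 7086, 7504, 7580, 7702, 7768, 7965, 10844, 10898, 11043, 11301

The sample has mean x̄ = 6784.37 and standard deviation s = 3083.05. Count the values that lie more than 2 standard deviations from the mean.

1

Cutoffs: x̄ ± 2s = [618.27, 12950.47].
Outside the cutoffs: 261.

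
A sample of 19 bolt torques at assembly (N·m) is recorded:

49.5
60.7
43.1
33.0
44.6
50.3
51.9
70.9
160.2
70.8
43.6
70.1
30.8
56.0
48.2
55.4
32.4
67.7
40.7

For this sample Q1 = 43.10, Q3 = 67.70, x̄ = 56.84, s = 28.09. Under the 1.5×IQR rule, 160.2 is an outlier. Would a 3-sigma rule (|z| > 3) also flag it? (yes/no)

yes

z = (160.2 − 56.84) / 28.09 = 3.68.
|z| = 3.68 > 3.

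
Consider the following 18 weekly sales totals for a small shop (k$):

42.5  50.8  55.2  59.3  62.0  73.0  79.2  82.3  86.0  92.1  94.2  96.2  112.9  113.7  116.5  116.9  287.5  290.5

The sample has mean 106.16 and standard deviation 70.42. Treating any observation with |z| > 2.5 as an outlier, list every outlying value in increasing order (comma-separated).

287.5, 290.5

Cutoffs at x̄ ± 2.5s: 106.16 ± 2.5·70.42 = [-69.89, 282.21].
287.5: z = 2.58, |z| > 2.5 → outlier.
290.5: z = 2.62, |z| > 2.5 → outlier.
Every other value lies within [-69.89, 282.21].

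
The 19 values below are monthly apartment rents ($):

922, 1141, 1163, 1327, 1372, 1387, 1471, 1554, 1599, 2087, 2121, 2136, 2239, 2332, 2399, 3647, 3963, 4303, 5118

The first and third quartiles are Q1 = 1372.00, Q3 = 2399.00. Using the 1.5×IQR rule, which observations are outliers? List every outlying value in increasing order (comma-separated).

3963, 4303, 5118

IQR = Q3 − Q1 = 2399.00 − 1372.00 = 1027.00.
Lower fence = Q1 − 1.5·IQR = 1372.00 − 1540.50 = -168.50.
Upper fence = Q3 + 1.5·IQR = 2399.00 + 1540.50 = 3939.50.
3963 > 3939.50 → outlier.
4303 > 3939.50 → outlier.
5118 > 3939.50 → outlier.
All remaining values lie within [-168.50, 3939.50].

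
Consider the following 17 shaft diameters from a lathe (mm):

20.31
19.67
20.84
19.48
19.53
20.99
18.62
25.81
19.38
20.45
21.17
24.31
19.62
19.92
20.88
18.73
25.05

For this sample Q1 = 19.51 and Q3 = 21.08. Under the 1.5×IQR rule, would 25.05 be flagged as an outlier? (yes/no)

IQR = Q3 − Q1 = 21.08 − 19.51 = 1.57.
Lower fence = Q1 − 1.5·IQR = 19.51 − 2.355 = 17.155.
Upper fence = Q3 + 1.5·IQR = 21.08 + 2.355 = 23.435.
25.05 lies above the upper fence.

yes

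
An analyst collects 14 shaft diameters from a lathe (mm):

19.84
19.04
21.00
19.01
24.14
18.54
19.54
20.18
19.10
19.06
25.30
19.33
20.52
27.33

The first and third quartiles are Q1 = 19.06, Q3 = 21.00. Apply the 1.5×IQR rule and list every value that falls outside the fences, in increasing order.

IQR = Q3 − Q1 = 21.00 − 19.06 = 1.94.
Lower fence = Q1 − 1.5·IQR = 19.06 − 2.91 = 16.15.
Upper fence = Q3 + 1.5·IQR = 21.00 + 2.91 = 23.91.
24.14 > 23.91 → outlier.
25.30 > 23.91 → outlier.
27.33 > 23.91 → outlier.
All remaining values lie within [16.15, 23.91].

24.14, 25.30, 27.33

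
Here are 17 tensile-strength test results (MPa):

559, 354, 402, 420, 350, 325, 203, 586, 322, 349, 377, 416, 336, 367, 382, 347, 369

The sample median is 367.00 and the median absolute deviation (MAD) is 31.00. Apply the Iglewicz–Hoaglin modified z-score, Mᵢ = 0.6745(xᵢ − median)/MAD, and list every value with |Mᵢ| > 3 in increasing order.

203, 559, 586

|Mᵢ| > 3 ⇔ |xᵢ − 367.00| > 3·31.00/0.6745 = 137.88.
So outliers lie outside [229.12, 504.88].
203: M = -3.57 → outlier.
559: M = 4.18 → outlier.
586: M = 4.77 → outlier.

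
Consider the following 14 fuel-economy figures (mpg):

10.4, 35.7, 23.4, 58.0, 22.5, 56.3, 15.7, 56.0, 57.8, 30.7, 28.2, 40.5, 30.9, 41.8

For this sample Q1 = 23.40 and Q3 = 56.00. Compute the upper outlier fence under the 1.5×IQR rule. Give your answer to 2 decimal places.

104.90

IQR = Q3 − Q1 = 56.00 − 23.40 = 32.60.
Lower fence = Q1 − 1.5·IQR = 23.40 − 48.90 = -25.50.
Upper fence = Q3 + 1.5·IQR = 56.00 + 48.90 = 104.90.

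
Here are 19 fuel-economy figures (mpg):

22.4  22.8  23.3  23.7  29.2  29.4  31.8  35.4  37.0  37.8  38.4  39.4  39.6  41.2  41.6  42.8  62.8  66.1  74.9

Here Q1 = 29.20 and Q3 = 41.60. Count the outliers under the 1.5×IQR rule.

3

IQR = 12.40; fences at 29.20 − 18.60 = 10.60 and 41.60 + 18.60 = 60.20.
Outside the cutoffs: 62.8, 66.1, 74.9.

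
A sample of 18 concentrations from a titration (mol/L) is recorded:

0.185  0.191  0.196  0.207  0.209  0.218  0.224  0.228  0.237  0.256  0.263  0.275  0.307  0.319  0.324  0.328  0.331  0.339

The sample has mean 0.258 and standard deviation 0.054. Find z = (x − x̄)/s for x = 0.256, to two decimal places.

z = (0.256 − 0.258) / 0.054 = -0.04.

-0.04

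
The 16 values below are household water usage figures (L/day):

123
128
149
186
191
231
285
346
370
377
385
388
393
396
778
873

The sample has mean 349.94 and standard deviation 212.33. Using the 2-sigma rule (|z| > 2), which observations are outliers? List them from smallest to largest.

778, 873

Cutoffs at x̄ ± 2s: 349.94 ± 2·212.33 = [-74.72, 774.60].
778: z = 2.02, |z| > 2 → outlier.
873: z = 2.46, |z| > 2 → outlier.
Every other value lies within [-74.72, 774.60].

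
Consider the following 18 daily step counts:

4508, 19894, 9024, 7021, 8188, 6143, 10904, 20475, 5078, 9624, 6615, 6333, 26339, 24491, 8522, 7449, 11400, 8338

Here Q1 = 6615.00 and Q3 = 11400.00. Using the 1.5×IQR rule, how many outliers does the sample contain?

4

IQR = 4785.00; fences at 6615.00 − 7177.50 = -562.50 and 11400.00 + 7177.50 = 18577.50.
Outside the cutoffs: 19894, 20475, 24491, 26339.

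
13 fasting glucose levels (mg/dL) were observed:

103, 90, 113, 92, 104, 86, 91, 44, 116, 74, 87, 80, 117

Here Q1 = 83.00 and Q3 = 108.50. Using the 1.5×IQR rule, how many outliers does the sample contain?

IQR = 25.50; fences at 83.00 − 38.25 = 44.75 and 108.50 + 38.25 = 146.75.
Outside the cutoffs: 44.

1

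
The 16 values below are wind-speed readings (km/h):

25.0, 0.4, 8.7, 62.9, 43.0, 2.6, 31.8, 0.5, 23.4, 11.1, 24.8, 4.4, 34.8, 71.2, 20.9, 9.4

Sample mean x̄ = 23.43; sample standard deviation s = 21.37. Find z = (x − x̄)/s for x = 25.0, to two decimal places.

z = (25.0 − 23.43) / 21.37 = 0.07.

0.07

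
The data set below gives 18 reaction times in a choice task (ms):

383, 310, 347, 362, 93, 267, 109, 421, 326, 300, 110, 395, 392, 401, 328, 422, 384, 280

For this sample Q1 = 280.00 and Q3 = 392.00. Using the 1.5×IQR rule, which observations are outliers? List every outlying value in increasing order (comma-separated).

93, 109, 110

IQR = Q3 − Q1 = 392.00 − 280.00 = 112.00.
Lower fence = Q1 − 1.5·IQR = 280.00 − 168.00 = 112.00.
Upper fence = Q3 + 1.5·IQR = 392.00 + 168.00 = 560.00.
93 < 112.00 → outlier.
109 < 112.00 → outlier.
110 < 112.00 → outlier.
All remaining values lie within [112.00, 560.00].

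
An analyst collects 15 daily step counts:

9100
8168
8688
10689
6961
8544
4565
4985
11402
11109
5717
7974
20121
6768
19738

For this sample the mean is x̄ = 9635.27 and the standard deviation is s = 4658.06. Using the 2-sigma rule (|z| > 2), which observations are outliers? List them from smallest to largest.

19738, 20121

Cutoffs at x̄ ± 2s: 9635.27 ± 2·4658.06 = [319.15, 18951.39].
19738: z = 2.17, |z| > 2 → outlier.
20121: z = 2.25, |z| > 2 → outlier.
Every other value lies within [319.15, 18951.39].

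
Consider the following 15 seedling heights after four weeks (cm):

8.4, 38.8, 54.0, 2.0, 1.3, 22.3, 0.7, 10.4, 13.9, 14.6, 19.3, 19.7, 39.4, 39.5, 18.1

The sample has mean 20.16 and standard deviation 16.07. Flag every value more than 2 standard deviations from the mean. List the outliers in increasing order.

Cutoffs at x̄ ± 2s: 20.16 ± 2·16.07 = [-11.98, 52.30].
54.0: z = 2.11, |z| > 2 → outlier.
Every other value lies within [-11.98, 52.30].

54.0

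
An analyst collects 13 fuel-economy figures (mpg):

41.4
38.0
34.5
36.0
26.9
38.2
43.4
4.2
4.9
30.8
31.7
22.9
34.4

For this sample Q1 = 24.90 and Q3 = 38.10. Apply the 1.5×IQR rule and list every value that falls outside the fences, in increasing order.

IQR = Q3 − Q1 = 38.10 − 24.90 = 13.20.
Lower fence = Q1 − 1.5·IQR = 24.90 − 19.80 = 5.10.
Upper fence = Q3 + 1.5·IQR = 38.10 + 19.80 = 57.90.
4.2 < 5.10 → outlier.
4.9 < 5.10 → outlier.
All remaining values lie within [5.10, 57.90].

4.2, 4.9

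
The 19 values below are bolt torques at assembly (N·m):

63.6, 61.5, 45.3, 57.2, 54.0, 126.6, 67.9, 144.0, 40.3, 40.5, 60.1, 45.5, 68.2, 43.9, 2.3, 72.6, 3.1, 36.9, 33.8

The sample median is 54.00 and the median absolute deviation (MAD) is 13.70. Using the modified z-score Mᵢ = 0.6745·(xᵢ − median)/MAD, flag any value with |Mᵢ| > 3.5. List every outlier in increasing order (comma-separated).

126.6, 144.0

|Mᵢ| > 3.5 ⇔ |xᵢ − 54.00| > 3.5·13.70/0.6745 = 71.09.
So outliers lie outside [-17.09, 125.09].
126.6: M = 3.57 → outlier.
144.0: M = 4.43 → outlier.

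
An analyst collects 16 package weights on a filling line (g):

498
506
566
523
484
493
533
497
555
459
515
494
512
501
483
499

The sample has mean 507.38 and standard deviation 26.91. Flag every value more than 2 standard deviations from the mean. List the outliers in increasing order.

Cutoffs at x̄ ± 2s: 507.38 ± 2·26.91 = [453.56, 561.20].
566: z = 2.18, |z| > 2 → outlier.
Every other value lies within [453.56, 561.20].

566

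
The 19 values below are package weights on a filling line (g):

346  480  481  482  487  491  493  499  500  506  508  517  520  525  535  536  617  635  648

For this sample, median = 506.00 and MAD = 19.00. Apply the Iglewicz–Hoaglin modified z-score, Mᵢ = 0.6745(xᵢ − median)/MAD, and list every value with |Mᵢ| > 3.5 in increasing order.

346, 617, 635, 648

|Mᵢ| > 3.5 ⇔ |xᵢ − 506.00| > 3.5·19.00/0.6745 = 98.59.
So outliers lie outside [407.41, 604.59].
346: M = -5.68 → outlier.
617: M = 3.94 → outlier.
635: M = 4.58 → outlier.
648: M = 5.04 → outlier.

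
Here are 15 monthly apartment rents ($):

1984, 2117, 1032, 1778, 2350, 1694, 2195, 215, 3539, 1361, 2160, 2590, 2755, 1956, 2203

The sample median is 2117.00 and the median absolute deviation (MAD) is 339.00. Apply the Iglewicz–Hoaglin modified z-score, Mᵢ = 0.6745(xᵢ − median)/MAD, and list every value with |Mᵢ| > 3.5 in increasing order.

215

|Mᵢ| > 3.5 ⇔ |xᵢ − 2117.00| > 3.5·339.00/0.6745 = 1759.08.
So outliers lie outside [357.92, 3876.08].
215: M = -3.78 → outlier.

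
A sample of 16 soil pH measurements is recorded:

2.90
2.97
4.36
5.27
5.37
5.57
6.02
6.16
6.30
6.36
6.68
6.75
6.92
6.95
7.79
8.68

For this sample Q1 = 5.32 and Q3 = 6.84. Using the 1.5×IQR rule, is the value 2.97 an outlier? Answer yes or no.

IQR = Q3 − Q1 = 6.84 − 5.32 = 1.52.
Lower fence = Q1 − 1.5·IQR = 5.32 − 2.28 = 3.04.
Upper fence = Q3 + 1.5·IQR = 6.84 + 2.28 = 9.12.
2.97 lies below the lower fence.

yes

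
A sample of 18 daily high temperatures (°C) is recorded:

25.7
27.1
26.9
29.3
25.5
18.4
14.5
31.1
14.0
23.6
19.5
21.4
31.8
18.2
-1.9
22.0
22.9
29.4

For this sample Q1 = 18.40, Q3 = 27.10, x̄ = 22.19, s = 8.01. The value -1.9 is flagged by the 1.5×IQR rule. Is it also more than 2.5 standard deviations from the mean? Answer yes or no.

yes

z = (-1.9 − 22.19) / 8.01 = -3.01.
|z| = 3.01 > 2.5.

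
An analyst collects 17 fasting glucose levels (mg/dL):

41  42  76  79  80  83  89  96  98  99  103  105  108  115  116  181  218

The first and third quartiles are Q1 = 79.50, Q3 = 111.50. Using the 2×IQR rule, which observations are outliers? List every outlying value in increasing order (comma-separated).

181, 218

IQR = Q3 − Q1 = 111.50 − 79.50 = 32.00.
Lower fence = Q1 − 2·IQR = 79.50 − 64.00 = 15.50.
Upper fence = Q3 + 2·IQR = 111.50 + 64.00 = 175.50.
181 > 175.50 → outlier.
218 > 175.50 → outlier.
All remaining values lie within [15.50, 175.50].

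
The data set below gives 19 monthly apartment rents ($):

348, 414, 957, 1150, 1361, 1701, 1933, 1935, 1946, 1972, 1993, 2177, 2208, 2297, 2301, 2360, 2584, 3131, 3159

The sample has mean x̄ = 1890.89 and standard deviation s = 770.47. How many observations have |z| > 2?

1

Cutoffs: x̄ ± 2s = [349.95, 3431.83].
Outside the cutoffs: 348.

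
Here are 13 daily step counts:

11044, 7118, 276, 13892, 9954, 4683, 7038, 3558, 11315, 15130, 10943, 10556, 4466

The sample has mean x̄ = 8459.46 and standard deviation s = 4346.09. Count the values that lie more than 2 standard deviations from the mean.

Cutoffs: x̄ ± 2s = [-232.72, 17151.64].
Every value lies within the cutoffs.

0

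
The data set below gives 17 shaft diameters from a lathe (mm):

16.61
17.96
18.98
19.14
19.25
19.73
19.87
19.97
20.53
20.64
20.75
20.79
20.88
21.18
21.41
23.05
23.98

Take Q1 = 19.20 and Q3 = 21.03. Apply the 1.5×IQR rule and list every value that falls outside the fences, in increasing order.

IQR = Q3 − Q1 = 21.03 − 19.20 = 1.83.
Lower fence = Q1 − 1.5·IQR = 19.20 − 2.745 = 16.455.
Upper fence = Q3 + 1.5·IQR = 21.03 + 2.745 = 23.775.
23.98 > 23.775 → outlier.
All remaining values lie within [16.455, 23.775].

23.98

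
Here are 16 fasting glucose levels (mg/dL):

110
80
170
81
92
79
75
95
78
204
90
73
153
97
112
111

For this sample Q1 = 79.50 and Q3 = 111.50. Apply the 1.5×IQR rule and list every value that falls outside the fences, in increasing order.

170, 204

IQR = Q3 − Q1 = 111.50 − 79.50 = 32.00.
Lower fence = Q1 − 1.5·IQR = 79.50 − 48.00 = 31.50.
Upper fence = Q3 + 1.5·IQR = 111.50 + 48.00 = 159.50.
170 > 159.50 → outlier.
204 > 159.50 → outlier.
All remaining values lie within [31.50, 159.50].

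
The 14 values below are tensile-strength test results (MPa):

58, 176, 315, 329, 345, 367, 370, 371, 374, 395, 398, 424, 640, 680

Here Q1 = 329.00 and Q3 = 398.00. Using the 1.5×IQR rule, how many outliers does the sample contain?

4

IQR = 69.00; fences at 329.00 − 103.50 = 225.50 and 398.00 + 103.50 = 501.50.
Outside the cutoffs: 58, 176, 640, 680.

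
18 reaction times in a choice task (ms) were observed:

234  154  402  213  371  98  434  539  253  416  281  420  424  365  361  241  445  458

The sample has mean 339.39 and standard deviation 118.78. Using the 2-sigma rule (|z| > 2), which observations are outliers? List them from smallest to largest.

Cutoffs at x̄ ± 2s: 339.39 ± 2·118.78 = [101.83, 576.95].
98: z = -2.03, |z| > 2 → outlier.
Every other value lies within [101.83, 576.95].

98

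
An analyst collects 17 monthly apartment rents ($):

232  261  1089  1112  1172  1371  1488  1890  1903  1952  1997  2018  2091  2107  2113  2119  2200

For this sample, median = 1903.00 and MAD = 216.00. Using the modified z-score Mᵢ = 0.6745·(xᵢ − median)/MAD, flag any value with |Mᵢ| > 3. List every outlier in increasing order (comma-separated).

|Mᵢ| > 3 ⇔ |xᵢ − 1903.00| > 3·216.00/0.6745 = 960.71.
So outliers lie outside [942.29, 2863.71].
232: M = -5.22 → outlier.
261: M = -5.13 → outlier.

232, 261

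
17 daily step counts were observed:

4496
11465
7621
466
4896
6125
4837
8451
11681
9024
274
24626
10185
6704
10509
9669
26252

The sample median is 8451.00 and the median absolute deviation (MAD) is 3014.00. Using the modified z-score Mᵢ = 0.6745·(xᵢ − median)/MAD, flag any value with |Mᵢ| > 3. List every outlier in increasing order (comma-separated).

|Mᵢ| > 3 ⇔ |xᵢ − 8451.00| > 3·3014.00/0.6745 = 13405.49.
So outliers lie outside [-4954.49, 21856.49].
24626: M = 3.62 → outlier.
26252: M = 3.98 → outlier.

24626, 26252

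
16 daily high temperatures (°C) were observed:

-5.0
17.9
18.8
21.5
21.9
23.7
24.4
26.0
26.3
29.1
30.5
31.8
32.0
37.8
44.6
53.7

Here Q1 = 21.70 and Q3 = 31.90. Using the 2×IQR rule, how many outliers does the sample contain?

2

IQR = 10.20; fences at 21.70 − 20.40 = 1.30 and 31.90 + 20.40 = 52.30.
Outside the cutoffs: -5.0, 53.7.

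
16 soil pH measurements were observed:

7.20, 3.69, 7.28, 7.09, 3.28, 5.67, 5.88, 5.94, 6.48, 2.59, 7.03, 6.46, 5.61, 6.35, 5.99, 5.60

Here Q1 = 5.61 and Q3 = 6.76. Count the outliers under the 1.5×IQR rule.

IQR = 1.15; fences at 5.61 − 1.725 = 3.885 and 6.76 + 1.725 = 8.485.
Outside the cutoffs: 2.59, 3.28, 3.69.

3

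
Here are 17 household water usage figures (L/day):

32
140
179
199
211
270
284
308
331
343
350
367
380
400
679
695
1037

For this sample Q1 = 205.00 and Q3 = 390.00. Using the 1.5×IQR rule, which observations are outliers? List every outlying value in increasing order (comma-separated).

IQR = Q3 − Q1 = 390.00 − 205.00 = 185.00.
Lower fence = Q1 − 1.5·IQR = 205.00 − 277.50 = -72.50.
Upper fence = Q3 + 1.5·IQR = 390.00 + 277.50 = 667.50.
679 > 667.50 → outlier.
695 > 667.50 → outlier.
1037 > 667.50 → outlier.
All remaining values lie within [-72.50, 667.50].

679, 695, 1037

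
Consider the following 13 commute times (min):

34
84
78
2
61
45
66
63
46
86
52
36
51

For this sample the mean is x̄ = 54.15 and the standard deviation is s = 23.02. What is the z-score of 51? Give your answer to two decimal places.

-0.14

z = (51 − 54.15) / 23.02 = -0.14.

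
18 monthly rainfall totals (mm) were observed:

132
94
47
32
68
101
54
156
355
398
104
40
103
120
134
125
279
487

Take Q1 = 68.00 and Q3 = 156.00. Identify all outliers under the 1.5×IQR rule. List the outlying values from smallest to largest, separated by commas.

355, 398, 487

IQR = Q3 − Q1 = 156.00 − 68.00 = 88.00.
Lower fence = Q1 − 1.5·IQR = 68.00 − 132.00 = -64.00.
Upper fence = Q3 + 1.5·IQR = 156.00 + 132.00 = 288.00.
355 > 288.00 → outlier.
398 > 288.00 → outlier.
487 > 288.00 → outlier.
All remaining values lie within [-64.00, 288.00].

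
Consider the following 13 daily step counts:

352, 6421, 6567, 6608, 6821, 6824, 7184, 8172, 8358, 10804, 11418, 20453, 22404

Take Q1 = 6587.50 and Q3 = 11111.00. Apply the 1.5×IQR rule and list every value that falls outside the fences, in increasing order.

IQR = Q3 − Q1 = 11111.00 − 6587.50 = 4523.50.
Lower fence = Q1 − 1.5·IQR = 6587.50 − 6785.25 = -197.75.
Upper fence = Q3 + 1.5·IQR = 11111.00 + 6785.25 = 17896.25.
20453 > 17896.25 → outlier.
22404 > 17896.25 → outlier.
All remaining values lie within [-197.75, 17896.25].

20453, 22404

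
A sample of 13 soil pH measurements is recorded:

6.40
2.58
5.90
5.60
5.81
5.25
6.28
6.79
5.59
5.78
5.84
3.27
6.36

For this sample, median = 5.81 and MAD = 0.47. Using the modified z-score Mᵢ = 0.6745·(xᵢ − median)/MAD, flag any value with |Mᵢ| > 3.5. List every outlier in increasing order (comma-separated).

|Mᵢ| > 3.5 ⇔ |xᵢ − 5.81| > 3.5·0.47/0.6745 = 2.44.
So outliers lie outside [3.37, 8.25].
2.58: M = -4.64 → outlier.
3.27: M = -3.65 → outlier.

2.58, 3.27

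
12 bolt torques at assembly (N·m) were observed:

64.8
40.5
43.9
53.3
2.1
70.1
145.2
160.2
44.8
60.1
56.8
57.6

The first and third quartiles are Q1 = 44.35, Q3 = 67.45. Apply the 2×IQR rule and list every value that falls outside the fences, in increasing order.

145.2, 160.2

IQR = Q3 − Q1 = 67.45 − 44.35 = 23.10.
Lower fence = Q1 − 2·IQR = 44.35 − 46.20 = -1.85.
Upper fence = Q3 + 2·IQR = 67.45 + 46.20 = 113.65.
145.2 > 113.65 → outlier.
160.2 > 113.65 → outlier.
All remaining values lie within [-1.85, 113.65].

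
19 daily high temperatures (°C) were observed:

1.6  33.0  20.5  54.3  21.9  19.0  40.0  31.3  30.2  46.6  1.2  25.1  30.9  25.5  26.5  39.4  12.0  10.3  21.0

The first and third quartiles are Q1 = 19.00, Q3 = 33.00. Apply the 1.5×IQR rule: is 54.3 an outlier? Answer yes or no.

yes

IQR = Q3 − Q1 = 33.00 − 19.00 = 14.00.
Lower fence = Q1 − 1.5·IQR = 19.00 − 21.00 = -2.00.
Upper fence = Q3 + 1.5·IQR = 33.00 + 21.00 = 54.00.
54.3 lies above the upper fence.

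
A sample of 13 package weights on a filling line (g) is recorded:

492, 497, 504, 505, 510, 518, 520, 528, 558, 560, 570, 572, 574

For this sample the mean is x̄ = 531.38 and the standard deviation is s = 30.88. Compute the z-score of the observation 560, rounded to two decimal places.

z = (560 − 531.38) / 30.88 = 0.93.

0.93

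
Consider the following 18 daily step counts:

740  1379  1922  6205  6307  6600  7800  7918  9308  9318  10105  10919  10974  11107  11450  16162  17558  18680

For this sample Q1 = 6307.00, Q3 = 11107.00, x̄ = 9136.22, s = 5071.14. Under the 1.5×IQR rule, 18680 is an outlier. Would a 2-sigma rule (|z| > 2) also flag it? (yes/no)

no

z = (18680 − 9136.22) / 5071.14 = 1.88.
|z| = 1.88 ≤ 2.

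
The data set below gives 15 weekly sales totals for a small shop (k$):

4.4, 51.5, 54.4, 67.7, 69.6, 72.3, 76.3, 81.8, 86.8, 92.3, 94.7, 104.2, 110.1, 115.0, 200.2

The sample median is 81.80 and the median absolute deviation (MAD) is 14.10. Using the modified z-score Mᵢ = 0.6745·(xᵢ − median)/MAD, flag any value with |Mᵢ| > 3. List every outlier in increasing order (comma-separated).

|Mᵢ| > 3 ⇔ |xᵢ − 81.80| > 3·14.10/0.6745 = 62.71.
So outliers lie outside [19.09, 144.51].
4.4: M = -3.70 → outlier.
200.2: M = 5.66 → outlier.

4.4, 200.2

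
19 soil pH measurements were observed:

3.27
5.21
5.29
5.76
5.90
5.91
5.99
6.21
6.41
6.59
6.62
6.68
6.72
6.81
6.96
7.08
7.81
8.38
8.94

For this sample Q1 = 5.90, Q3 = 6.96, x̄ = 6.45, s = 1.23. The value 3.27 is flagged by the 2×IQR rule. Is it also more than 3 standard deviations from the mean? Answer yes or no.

z = (3.27 − 6.45) / 1.23 = -2.59.
|z| = 2.59 ≤ 3.

no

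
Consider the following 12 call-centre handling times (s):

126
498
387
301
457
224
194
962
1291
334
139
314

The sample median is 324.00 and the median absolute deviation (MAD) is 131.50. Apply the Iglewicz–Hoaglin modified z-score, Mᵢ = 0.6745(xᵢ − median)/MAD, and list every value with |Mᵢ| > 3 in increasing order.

|Mᵢ| > 3 ⇔ |xᵢ − 324.00| > 3·131.50/0.6745 = 584.88.
So outliers lie outside [-260.88, 908.88].
962: M = 3.27 → outlier.
1291: M = 4.96 → outlier.

962, 1291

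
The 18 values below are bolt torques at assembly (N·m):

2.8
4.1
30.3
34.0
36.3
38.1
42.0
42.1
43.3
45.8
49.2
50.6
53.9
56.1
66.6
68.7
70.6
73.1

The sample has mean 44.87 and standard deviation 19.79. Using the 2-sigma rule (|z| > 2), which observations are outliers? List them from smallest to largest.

Cutoffs at x̄ ± 2s: 44.87 ± 2·19.79 = [5.29, 84.45].
2.8: z = -2.13, |z| > 2 → outlier.
4.1: z = -2.06, |z| > 2 → outlier.
Every other value lies within [5.29, 84.45].

2.8, 4.1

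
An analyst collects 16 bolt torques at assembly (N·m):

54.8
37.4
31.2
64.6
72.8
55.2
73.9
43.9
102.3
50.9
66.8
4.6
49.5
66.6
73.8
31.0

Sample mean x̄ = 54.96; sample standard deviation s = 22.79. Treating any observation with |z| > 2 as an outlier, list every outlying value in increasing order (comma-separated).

Cutoffs at x̄ ± 2s: 54.96 ± 2·22.79 = [9.38, 100.54].
4.6: z = -2.21, |z| > 2 → outlier.
102.3: z = 2.08, |z| > 2 → outlier.
Every other value lies within [9.38, 100.54].

4.6, 102.3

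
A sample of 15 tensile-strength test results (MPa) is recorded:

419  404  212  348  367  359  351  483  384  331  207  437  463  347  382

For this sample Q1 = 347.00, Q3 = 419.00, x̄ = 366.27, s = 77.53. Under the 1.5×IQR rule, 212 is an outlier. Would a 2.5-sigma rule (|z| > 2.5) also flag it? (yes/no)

z = (212 − 366.27) / 77.53 = -1.99.
|z| = 1.99 ≤ 2.5.

no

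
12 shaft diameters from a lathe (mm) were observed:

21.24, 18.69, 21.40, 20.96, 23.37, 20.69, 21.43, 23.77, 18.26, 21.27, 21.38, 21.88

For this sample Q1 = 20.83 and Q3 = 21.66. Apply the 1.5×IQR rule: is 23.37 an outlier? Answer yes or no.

IQR = Q3 − Q1 = 21.66 − 20.83 = 0.83.
Lower fence = Q1 − 1.5·IQR = 20.83 − 1.245 = 19.585.
Upper fence = Q3 + 1.5·IQR = 21.66 + 1.245 = 22.905.
23.37 lies above the upper fence.

yes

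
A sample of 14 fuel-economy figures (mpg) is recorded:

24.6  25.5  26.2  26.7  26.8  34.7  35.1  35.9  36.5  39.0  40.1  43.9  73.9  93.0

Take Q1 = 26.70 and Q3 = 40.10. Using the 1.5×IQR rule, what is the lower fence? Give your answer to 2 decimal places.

IQR = Q3 − Q1 = 40.10 − 26.70 = 13.40.
Lower fence = Q1 − 1.5·IQR = 26.70 − 20.10 = 6.60.
Upper fence = Q3 + 1.5·IQR = 40.10 + 20.10 = 60.20.

6.60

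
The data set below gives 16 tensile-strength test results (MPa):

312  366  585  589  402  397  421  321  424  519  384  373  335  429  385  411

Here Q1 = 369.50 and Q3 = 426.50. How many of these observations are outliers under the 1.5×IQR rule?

IQR = 57.00; fences at 369.50 − 85.50 = 284.00 and 426.50 + 85.50 = 512.00.
Outside the cutoffs: 519, 585, 589.

3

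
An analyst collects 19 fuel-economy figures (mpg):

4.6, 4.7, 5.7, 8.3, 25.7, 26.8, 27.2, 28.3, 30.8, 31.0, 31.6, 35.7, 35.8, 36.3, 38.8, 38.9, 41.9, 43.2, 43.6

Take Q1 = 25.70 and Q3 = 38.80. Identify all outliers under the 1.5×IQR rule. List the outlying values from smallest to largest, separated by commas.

4.6, 4.7, 5.7

IQR = Q3 − Q1 = 38.80 − 25.70 = 13.10.
Lower fence = Q1 − 1.5·IQR = 25.70 − 19.65 = 6.05.
Upper fence = Q3 + 1.5·IQR = 38.80 + 19.65 = 58.45.
4.6 < 6.05 → outlier.
4.7 < 6.05 → outlier.
5.7 < 6.05 → outlier.
All remaining values lie within [6.05, 58.45].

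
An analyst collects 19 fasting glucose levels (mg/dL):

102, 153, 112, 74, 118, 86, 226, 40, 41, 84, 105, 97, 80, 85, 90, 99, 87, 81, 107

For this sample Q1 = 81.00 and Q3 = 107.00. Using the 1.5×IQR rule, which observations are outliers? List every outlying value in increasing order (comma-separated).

40, 41, 153, 226

IQR = Q3 − Q1 = 107.00 − 81.00 = 26.00.
Lower fence = Q1 − 1.5·IQR = 81.00 − 39.00 = 42.00.
Upper fence = Q3 + 1.5·IQR = 107.00 + 39.00 = 146.00.
40 < 42.00 → outlier.
41 < 42.00 → outlier.
153 > 146.00 → outlier.
226 > 146.00 → outlier.
All remaining values lie within [42.00, 146.00].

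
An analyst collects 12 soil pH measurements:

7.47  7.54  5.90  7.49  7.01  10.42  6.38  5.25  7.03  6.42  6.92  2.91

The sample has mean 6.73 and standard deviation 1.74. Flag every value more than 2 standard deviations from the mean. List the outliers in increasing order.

2.91, 10.42

Cutoffs at x̄ ± 2s: 6.73 ± 2·1.74 = [3.25, 10.21].
2.91: z = -2.20, |z| > 2 → outlier.
10.42: z = 2.12, |z| > 2 → outlier.
Every other value lies within [3.25, 10.21].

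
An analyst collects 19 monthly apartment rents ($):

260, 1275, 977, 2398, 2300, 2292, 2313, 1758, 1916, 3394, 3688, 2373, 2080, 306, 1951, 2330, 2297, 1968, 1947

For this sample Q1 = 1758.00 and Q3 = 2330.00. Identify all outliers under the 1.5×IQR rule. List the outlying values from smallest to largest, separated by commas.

260, 306, 3394, 3688

IQR = Q3 − Q1 = 2330.00 − 1758.00 = 572.00.
Lower fence = Q1 − 1.5·IQR = 1758.00 − 858.00 = 900.00.
Upper fence = Q3 + 1.5·IQR = 2330.00 + 858.00 = 3188.00.
260 < 900.00 → outlier.
306 < 900.00 → outlier.
3394 > 3188.00 → outlier.
3688 > 3188.00 → outlier.
All remaining values lie within [900.00, 3188.00].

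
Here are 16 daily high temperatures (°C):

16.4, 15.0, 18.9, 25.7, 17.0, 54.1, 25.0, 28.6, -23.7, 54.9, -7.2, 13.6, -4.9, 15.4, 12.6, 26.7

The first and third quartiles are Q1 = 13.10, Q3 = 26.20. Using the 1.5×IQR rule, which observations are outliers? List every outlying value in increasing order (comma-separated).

-23.7, -7.2, 54.1, 54.9

IQR = Q3 − Q1 = 26.20 − 13.10 = 13.10.
Lower fence = Q1 − 1.5·IQR = 13.10 − 19.65 = -6.55.
Upper fence = Q3 + 1.5·IQR = 26.20 + 19.65 = 45.85.
-23.7 < -6.55 → outlier.
-7.2 < -6.55 → outlier.
54.1 > 45.85 → outlier.
54.9 > 45.85 → outlier.
All remaining values lie within [-6.55, 45.85].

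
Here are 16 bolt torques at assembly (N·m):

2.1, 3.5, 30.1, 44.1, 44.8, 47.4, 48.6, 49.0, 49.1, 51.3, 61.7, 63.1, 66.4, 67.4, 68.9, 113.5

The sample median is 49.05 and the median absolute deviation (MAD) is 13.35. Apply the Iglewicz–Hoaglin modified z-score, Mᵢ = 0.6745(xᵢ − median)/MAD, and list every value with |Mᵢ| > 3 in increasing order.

113.5

|Mᵢ| > 3 ⇔ |xᵢ − 49.05| > 3·13.35/0.6745 = 59.38.
So outliers lie outside [-10.33, 108.43].
113.5: M = 3.26 → outlier.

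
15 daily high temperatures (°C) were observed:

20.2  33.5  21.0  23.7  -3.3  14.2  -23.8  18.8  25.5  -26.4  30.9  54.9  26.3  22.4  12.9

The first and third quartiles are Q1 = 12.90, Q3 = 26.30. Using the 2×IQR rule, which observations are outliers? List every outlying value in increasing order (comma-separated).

-26.4, -23.8, 54.9

IQR = Q3 − Q1 = 26.30 − 12.90 = 13.40.
Lower fence = Q1 − 2·IQR = 12.90 − 26.80 = -13.90.
Upper fence = Q3 + 2·IQR = 26.30 + 26.80 = 53.10.
-26.4 < -13.90 → outlier.
-23.8 < -13.90 → outlier.
54.9 > 53.10 → outlier.
All remaining values lie within [-13.90, 53.10].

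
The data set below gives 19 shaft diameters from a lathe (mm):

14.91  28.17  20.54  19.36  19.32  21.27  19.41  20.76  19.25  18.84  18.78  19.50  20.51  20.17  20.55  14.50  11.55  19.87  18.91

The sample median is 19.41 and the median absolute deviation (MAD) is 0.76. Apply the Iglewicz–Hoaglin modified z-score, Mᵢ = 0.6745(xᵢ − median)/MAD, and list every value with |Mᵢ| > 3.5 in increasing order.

|Mᵢ| > 3.5 ⇔ |xᵢ − 19.41| > 3.5·0.76/0.6745 = 3.94.
So outliers lie outside [15.47, 23.35].
11.55: M = -6.98 → outlier.
14.50: M = -4.36 → outlier.
14.91: M = -3.99 → outlier.
28.17: M = 7.77 → outlier.

11.55, 14.50, 14.91, 28.17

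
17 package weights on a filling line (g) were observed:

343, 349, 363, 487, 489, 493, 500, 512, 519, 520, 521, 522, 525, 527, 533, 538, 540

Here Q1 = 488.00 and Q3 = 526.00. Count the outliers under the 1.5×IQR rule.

IQR = 38.00; fences at 488.00 − 57.00 = 431.00 and 526.00 + 57.00 = 583.00.
Outside the cutoffs: 343, 349, 363.

3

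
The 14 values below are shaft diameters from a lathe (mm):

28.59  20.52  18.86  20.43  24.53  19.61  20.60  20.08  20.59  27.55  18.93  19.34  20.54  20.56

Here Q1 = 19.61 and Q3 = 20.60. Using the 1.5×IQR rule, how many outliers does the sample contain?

IQR = 0.99; fences at 19.61 − 1.485 = 18.125 and 20.60 + 1.485 = 22.085.
Outside the cutoffs: 24.53, 27.55, 28.59.

3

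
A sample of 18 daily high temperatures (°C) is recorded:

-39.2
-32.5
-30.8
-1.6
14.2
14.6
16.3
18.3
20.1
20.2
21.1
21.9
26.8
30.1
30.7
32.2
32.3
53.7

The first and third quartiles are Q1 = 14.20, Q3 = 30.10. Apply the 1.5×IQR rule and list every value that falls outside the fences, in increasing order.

-39.2, -32.5, -30.8

IQR = Q3 − Q1 = 30.10 − 14.20 = 15.90.
Lower fence = Q1 − 1.5·IQR = 14.20 − 23.85 = -9.65.
Upper fence = Q3 + 1.5·IQR = 30.10 + 23.85 = 53.95.
-39.2 < -9.65 → outlier.
-32.5 < -9.65 → outlier.
-30.8 < -9.65 → outlier.
All remaining values lie within [-9.65, 53.95].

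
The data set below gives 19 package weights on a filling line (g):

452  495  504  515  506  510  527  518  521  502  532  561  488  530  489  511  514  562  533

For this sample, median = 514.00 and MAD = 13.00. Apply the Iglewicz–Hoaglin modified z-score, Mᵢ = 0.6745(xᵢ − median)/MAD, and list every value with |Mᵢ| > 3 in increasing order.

452

|Mᵢ| > 3 ⇔ |xᵢ − 514.00| > 3·13.00/0.6745 = 57.82.
So outliers lie outside [456.18, 571.82].
452: M = -3.22 → outlier.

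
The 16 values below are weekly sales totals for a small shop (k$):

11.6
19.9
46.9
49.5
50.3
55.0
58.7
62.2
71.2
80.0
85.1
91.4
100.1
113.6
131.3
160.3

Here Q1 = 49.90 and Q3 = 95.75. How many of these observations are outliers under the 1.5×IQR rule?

IQR = 45.85; fences at 49.90 − 68.775 = -18.875 and 95.75 + 68.775 = 164.525.
Every value lies within the cutoffs.

0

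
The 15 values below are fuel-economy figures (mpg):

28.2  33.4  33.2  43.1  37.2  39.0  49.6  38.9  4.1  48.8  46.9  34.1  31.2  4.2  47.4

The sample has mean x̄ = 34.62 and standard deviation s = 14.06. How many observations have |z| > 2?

2

Cutoffs: x̄ ± 2s = [6.50, 62.74].
Outside the cutoffs: 4.1, 4.2.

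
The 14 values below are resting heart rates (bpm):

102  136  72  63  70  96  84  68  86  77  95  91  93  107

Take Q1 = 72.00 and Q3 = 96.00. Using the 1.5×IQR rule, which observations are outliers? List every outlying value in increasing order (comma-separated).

136

IQR = Q3 − Q1 = 96.00 − 72.00 = 24.00.
Lower fence = Q1 − 1.5·IQR = 72.00 − 36.00 = 36.00.
Upper fence = Q3 + 1.5·IQR = 96.00 + 36.00 = 132.00.
136 > 132.00 → outlier.
All remaining values lie within [36.00, 132.00].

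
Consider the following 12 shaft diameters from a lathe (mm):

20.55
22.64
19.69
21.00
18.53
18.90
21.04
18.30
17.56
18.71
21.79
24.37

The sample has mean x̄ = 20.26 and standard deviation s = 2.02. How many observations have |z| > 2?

1

Cutoffs: x̄ ± 2s = [16.22, 24.30].
Outside the cutoffs: 24.37.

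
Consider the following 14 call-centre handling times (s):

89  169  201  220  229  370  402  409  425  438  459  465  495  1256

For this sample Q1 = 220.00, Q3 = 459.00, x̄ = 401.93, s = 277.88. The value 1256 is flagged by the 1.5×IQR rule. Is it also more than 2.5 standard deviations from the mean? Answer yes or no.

z = (1256 − 401.93) / 277.88 = 3.07.
|z| = 3.07 > 2.5.

yes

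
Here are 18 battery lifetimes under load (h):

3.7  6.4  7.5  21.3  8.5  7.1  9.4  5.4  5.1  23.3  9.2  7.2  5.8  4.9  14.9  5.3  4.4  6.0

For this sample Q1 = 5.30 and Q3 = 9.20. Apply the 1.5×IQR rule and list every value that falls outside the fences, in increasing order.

21.3, 23.3

IQR = Q3 − Q1 = 9.20 − 5.30 = 3.90.
Lower fence = Q1 − 1.5·IQR = 5.30 − 5.85 = -0.55.
Upper fence = Q3 + 1.5·IQR = 9.20 + 5.85 = 15.05.
21.3 > 15.05 → outlier.
23.3 > 15.05 → outlier.
All remaining values lie within [-0.55, 15.05].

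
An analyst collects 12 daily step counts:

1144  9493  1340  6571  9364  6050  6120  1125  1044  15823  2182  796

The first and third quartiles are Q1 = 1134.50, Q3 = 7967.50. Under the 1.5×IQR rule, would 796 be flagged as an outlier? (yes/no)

IQR = Q3 − Q1 = 7967.50 − 1134.50 = 6833.00.
Lower fence = Q1 − 1.5·IQR = 1134.50 − 10249.50 = -9115.00.
Upper fence = Q3 + 1.5·IQR = 7967.50 + 10249.50 = 18217.00.
796 lies within [-9115.00, 18217.00].

no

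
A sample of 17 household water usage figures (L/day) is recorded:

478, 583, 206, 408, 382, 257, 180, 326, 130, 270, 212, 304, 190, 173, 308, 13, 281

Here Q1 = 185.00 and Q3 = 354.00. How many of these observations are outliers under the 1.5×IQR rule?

0

IQR = 169.00; fences at 185.00 − 253.50 = -68.50 and 354.00 + 253.50 = 607.50.
Every value lies within the cutoffs.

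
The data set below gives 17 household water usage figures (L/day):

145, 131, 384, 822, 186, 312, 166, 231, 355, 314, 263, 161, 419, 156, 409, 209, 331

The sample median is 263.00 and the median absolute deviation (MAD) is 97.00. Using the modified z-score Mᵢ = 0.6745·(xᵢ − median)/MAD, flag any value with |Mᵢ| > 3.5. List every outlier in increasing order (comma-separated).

822

|Mᵢ| > 3.5 ⇔ |xᵢ − 263.00| > 3.5·97.00/0.6745 = 503.34.
So outliers lie outside [-240.34, 766.34].
822: M = 3.89 → outlier.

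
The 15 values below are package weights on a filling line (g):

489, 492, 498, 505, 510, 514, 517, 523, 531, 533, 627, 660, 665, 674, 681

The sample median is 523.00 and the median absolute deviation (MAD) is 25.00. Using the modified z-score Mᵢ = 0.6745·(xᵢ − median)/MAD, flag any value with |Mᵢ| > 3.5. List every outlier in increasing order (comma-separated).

|Mᵢ| > 3.5 ⇔ |xᵢ − 523.00| > 3.5·25.00/0.6745 = 129.73.
So outliers lie outside [393.27, 652.73].
660: M = 3.70 → outlier.
665: M = 3.83 → outlier.
674: M = 4.07 → outlier.
681: M = 4.26 → outlier.

660, 665, 674, 681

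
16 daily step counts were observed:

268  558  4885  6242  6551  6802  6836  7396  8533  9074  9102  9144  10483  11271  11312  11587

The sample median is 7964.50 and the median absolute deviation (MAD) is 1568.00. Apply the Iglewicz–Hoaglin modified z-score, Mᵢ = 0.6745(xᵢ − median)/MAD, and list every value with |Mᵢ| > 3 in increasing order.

268, 558

|Mᵢ| > 3 ⇔ |xᵢ − 7964.50| > 3·1568.00/0.6745 = 6974.05.
So outliers lie outside [990.45, 14938.55].
268: M = -3.31 → outlier.
558: M = -3.19 → outlier.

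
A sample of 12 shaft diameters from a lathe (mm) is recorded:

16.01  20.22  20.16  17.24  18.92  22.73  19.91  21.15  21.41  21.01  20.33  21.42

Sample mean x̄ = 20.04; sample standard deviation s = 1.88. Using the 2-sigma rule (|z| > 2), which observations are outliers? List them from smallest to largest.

16.01

Cutoffs at x̄ ± 2s: 20.04 ± 2·1.88 = [16.28, 23.80].
16.01: z = -2.14, |z| > 2 → outlier.
Every other value lies within [16.28, 23.80].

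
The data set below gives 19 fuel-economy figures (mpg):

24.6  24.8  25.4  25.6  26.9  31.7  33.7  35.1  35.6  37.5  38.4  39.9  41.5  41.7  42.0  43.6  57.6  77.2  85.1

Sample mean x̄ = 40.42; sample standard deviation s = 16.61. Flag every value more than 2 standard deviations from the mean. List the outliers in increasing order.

77.2, 85.1

Cutoffs at x̄ ± 2s: 40.42 ± 2·16.61 = [7.20, 73.64].
77.2: z = 2.21, |z| > 2 → outlier.
85.1: z = 2.69, |z| > 2 → outlier.
Every other value lies within [7.20, 73.64].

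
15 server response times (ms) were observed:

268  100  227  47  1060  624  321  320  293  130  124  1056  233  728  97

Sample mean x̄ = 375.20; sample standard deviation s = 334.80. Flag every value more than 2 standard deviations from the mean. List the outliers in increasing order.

Cutoffs at x̄ ± 2s: 375.20 ± 2·334.80 = [-294.40, 1044.80].
1056: z = 2.03, |z| > 2 → outlier.
1060: z = 2.05, |z| > 2 → outlier.
Every other value lies within [-294.40, 1044.80].

1056, 1060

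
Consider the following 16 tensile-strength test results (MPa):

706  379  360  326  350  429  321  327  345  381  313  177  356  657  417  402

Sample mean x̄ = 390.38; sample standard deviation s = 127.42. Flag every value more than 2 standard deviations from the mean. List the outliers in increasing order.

657, 706

Cutoffs at x̄ ± 2s: 390.38 ± 2·127.42 = [135.54, 645.22].
657: z = 2.09, |z| > 2 → outlier.
706: z = 2.48, |z| > 2 → outlier.
Every other value lies within [135.54, 645.22].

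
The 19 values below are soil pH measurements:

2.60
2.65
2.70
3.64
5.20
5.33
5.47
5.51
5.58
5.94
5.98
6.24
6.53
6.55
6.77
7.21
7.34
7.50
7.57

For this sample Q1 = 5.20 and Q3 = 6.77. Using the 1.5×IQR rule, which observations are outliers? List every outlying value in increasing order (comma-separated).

2.60, 2.65, 2.70

IQR = Q3 − Q1 = 6.77 − 5.20 = 1.57.
Lower fence = Q1 − 1.5·IQR = 5.20 − 2.355 = 2.845.
Upper fence = Q3 + 1.5·IQR = 6.77 + 2.355 = 9.125.
2.60 < 2.845 → outlier.
2.65 < 2.845 → outlier.
2.70 < 2.845 → outlier.
All remaining values lie within [2.845, 9.125].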